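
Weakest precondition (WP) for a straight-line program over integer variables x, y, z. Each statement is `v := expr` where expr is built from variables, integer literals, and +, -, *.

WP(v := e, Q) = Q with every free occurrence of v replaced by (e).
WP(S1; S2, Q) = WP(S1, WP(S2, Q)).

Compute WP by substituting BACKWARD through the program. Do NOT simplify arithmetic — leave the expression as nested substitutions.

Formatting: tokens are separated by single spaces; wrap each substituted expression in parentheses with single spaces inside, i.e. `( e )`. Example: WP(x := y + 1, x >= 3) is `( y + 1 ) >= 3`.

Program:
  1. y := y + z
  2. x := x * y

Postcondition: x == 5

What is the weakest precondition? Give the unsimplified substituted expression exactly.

post: x == 5
stmt 2: x := x * y  -- replace 1 occurrence(s) of x with (x * y)
  => ( x * y ) == 5
stmt 1: y := y + z  -- replace 1 occurrence(s) of y with (y + z)
  => ( x * ( y + z ) ) == 5

Answer: ( x * ( y + z ) ) == 5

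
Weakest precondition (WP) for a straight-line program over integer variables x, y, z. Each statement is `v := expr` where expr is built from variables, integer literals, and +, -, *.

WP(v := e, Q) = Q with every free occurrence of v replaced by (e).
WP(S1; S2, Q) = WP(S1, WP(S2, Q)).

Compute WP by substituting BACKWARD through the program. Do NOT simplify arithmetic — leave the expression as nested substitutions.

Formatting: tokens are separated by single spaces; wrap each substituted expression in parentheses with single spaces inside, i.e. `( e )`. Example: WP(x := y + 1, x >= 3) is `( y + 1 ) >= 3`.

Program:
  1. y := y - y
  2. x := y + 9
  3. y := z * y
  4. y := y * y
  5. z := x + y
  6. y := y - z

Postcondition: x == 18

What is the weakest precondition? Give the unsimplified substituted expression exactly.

Answer: ( ( y - y ) + 9 ) == 18

Derivation:
post: x == 18
stmt 6: y := y - z  -- replace 0 occurrence(s) of y with (y - z)
  => x == 18
stmt 5: z := x + y  -- replace 0 occurrence(s) of z with (x + y)
  => x == 18
stmt 4: y := y * y  -- replace 0 occurrence(s) of y with (y * y)
  => x == 18
stmt 3: y := z * y  -- replace 0 occurrence(s) of y with (z * y)
  => x == 18
stmt 2: x := y + 9  -- replace 1 occurrence(s) of x with (y + 9)
  => ( y + 9 ) == 18
stmt 1: y := y - y  -- replace 1 occurrence(s) of y with (y - y)
  => ( ( y - y ) + 9 ) == 18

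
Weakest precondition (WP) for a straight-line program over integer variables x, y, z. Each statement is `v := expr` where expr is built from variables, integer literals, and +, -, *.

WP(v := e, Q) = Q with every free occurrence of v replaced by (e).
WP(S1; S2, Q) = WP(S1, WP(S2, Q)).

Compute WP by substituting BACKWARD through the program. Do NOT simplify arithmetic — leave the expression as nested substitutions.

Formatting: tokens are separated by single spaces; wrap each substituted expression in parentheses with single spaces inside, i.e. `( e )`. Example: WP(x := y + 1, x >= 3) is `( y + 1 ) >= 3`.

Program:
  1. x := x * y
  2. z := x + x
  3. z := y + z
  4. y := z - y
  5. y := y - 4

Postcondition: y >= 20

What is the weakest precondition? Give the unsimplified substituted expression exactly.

Answer: ( ( ( y + ( ( x * y ) + ( x * y ) ) ) - y ) - 4 ) >= 20

Derivation:
post: y >= 20
stmt 5: y := y - 4  -- replace 1 occurrence(s) of y with (y - 4)
  => ( y - 4 ) >= 20
stmt 4: y := z - y  -- replace 1 occurrence(s) of y with (z - y)
  => ( ( z - y ) - 4 ) >= 20
stmt 3: z := y + z  -- replace 1 occurrence(s) of z with (y + z)
  => ( ( ( y + z ) - y ) - 4 ) >= 20
stmt 2: z := x + x  -- replace 1 occurrence(s) of z with (x + x)
  => ( ( ( y + ( x + x ) ) - y ) - 4 ) >= 20
stmt 1: x := x * y  -- replace 2 occurrence(s) of x with (x * y)
  => ( ( ( y + ( ( x * y ) + ( x * y ) ) ) - y ) - 4 ) >= 20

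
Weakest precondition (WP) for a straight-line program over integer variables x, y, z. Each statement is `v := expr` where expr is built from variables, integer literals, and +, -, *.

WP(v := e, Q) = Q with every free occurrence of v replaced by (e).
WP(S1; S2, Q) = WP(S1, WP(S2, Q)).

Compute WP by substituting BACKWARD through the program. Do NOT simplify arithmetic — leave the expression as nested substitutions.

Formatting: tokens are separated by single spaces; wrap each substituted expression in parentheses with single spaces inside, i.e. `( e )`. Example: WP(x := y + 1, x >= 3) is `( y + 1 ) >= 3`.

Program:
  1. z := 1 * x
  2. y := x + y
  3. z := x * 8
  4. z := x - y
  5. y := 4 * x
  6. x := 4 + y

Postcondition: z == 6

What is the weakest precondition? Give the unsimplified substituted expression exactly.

post: z == 6
stmt 6: x := 4 + y  -- replace 0 occurrence(s) of x with (4 + y)
  => z == 6
stmt 5: y := 4 * x  -- replace 0 occurrence(s) of y with (4 * x)
  => z == 6
stmt 4: z := x - y  -- replace 1 occurrence(s) of z with (x - y)
  => ( x - y ) == 6
stmt 3: z := x * 8  -- replace 0 occurrence(s) of z with (x * 8)
  => ( x - y ) == 6
stmt 2: y := x + y  -- replace 1 occurrence(s) of y with (x + y)
  => ( x - ( x + y ) ) == 6
stmt 1: z := 1 * x  -- replace 0 occurrence(s) of z with (1 * x)
  => ( x - ( x + y ) ) == 6

Answer: ( x - ( x + y ) ) == 6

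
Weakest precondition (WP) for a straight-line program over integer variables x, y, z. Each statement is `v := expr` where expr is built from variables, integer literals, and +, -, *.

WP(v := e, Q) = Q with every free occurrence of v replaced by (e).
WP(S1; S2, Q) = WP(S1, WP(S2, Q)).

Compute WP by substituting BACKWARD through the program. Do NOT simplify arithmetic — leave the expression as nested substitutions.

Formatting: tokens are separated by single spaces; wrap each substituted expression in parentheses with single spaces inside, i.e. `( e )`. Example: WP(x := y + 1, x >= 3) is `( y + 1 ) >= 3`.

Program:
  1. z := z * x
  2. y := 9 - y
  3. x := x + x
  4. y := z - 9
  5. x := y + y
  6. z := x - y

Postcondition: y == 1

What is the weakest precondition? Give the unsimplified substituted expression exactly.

post: y == 1
stmt 6: z := x - y  -- replace 0 occurrence(s) of z with (x - y)
  => y == 1
stmt 5: x := y + y  -- replace 0 occurrence(s) of x with (y + y)
  => y == 1
stmt 4: y := z - 9  -- replace 1 occurrence(s) of y with (z - 9)
  => ( z - 9 ) == 1
stmt 3: x := x + x  -- replace 0 occurrence(s) of x with (x + x)
  => ( z - 9 ) == 1
stmt 2: y := 9 - y  -- replace 0 occurrence(s) of y with (9 - y)
  => ( z - 9 ) == 1
stmt 1: z := z * x  -- replace 1 occurrence(s) of z with (z * x)
  => ( ( z * x ) - 9 ) == 1

Answer: ( ( z * x ) - 9 ) == 1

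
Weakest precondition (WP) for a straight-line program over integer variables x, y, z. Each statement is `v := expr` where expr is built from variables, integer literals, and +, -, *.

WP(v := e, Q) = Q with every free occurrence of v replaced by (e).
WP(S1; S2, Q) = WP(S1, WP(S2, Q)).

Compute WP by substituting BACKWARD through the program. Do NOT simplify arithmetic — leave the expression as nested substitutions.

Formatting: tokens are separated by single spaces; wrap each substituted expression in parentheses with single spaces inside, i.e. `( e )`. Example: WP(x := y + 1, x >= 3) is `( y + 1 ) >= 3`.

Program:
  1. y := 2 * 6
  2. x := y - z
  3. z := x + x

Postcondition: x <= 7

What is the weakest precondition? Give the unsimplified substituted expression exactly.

post: x <= 7
stmt 3: z := x + x  -- replace 0 occurrence(s) of z with (x + x)
  => x <= 7
stmt 2: x := y - z  -- replace 1 occurrence(s) of x with (y - z)
  => ( y - z ) <= 7
stmt 1: y := 2 * 6  -- replace 1 occurrence(s) of y with (2 * 6)
  => ( ( 2 * 6 ) - z ) <= 7

Answer: ( ( 2 * 6 ) - z ) <= 7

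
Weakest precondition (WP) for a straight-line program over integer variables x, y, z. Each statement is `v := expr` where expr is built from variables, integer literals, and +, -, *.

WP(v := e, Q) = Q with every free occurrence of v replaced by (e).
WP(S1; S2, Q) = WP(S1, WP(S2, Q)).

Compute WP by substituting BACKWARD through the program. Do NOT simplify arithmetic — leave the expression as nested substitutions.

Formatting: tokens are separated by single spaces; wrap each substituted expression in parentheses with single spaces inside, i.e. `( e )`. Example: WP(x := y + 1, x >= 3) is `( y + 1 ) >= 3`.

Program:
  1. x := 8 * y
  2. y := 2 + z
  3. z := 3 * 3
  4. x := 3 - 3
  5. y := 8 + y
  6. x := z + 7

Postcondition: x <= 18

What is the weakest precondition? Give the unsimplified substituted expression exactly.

post: x <= 18
stmt 6: x := z + 7  -- replace 1 occurrence(s) of x with (z + 7)
  => ( z + 7 ) <= 18
stmt 5: y := 8 + y  -- replace 0 occurrence(s) of y with (8 + y)
  => ( z + 7 ) <= 18
stmt 4: x := 3 - 3  -- replace 0 occurrence(s) of x with (3 - 3)
  => ( z + 7 ) <= 18
stmt 3: z := 3 * 3  -- replace 1 occurrence(s) of z with (3 * 3)
  => ( ( 3 * 3 ) + 7 ) <= 18
stmt 2: y := 2 + z  -- replace 0 occurrence(s) of y with (2 + z)
  => ( ( 3 * 3 ) + 7 ) <= 18
stmt 1: x := 8 * y  -- replace 0 occurrence(s) of x with (8 * y)
  => ( ( 3 * 3 ) + 7 ) <= 18

Answer: ( ( 3 * 3 ) + 7 ) <= 18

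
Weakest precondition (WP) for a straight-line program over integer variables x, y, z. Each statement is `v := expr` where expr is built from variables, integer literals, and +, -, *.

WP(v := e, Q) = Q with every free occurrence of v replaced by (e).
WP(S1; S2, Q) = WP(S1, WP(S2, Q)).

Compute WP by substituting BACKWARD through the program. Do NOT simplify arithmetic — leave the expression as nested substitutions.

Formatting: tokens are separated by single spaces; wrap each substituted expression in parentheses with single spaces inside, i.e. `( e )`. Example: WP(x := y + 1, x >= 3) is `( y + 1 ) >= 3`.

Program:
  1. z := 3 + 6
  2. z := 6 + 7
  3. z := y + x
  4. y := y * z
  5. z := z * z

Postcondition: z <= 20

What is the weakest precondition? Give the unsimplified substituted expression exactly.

Answer: ( ( y + x ) * ( y + x ) ) <= 20

Derivation:
post: z <= 20
stmt 5: z := z * z  -- replace 1 occurrence(s) of z with (z * z)
  => ( z * z ) <= 20
stmt 4: y := y * z  -- replace 0 occurrence(s) of y with (y * z)
  => ( z * z ) <= 20
stmt 3: z := y + x  -- replace 2 occurrence(s) of z with (y + x)
  => ( ( y + x ) * ( y + x ) ) <= 20
stmt 2: z := 6 + 7  -- replace 0 occurrence(s) of z with (6 + 7)
  => ( ( y + x ) * ( y + x ) ) <= 20
stmt 1: z := 3 + 6  -- replace 0 occurrence(s) of z with (3 + 6)
  => ( ( y + x ) * ( y + x ) ) <= 20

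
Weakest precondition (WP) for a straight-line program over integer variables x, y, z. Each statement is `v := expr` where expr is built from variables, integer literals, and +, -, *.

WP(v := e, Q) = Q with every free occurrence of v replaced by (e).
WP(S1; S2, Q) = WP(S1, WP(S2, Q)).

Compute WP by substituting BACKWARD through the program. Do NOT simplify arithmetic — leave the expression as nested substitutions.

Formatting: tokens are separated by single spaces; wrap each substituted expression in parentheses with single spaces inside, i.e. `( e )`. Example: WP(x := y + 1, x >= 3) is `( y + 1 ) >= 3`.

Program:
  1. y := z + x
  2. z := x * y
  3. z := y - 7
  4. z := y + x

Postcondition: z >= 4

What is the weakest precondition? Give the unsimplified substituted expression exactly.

post: z >= 4
stmt 4: z := y + x  -- replace 1 occurrence(s) of z with (y + x)
  => ( y + x ) >= 4
stmt 3: z := y - 7  -- replace 0 occurrence(s) of z with (y - 7)
  => ( y + x ) >= 4
stmt 2: z := x * y  -- replace 0 occurrence(s) of z with (x * y)
  => ( y + x ) >= 4
stmt 1: y := z + x  -- replace 1 occurrence(s) of y with (z + x)
  => ( ( z + x ) + x ) >= 4

Answer: ( ( z + x ) + x ) >= 4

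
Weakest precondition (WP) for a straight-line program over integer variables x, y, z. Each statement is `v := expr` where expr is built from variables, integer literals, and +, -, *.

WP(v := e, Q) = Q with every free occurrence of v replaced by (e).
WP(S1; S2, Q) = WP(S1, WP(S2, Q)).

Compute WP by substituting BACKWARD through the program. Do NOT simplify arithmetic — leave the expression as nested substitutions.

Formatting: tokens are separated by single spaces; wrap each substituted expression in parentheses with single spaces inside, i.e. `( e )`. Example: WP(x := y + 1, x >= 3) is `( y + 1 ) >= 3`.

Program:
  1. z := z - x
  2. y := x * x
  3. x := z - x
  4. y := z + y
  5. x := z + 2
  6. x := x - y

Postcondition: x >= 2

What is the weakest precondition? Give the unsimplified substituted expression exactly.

post: x >= 2
stmt 6: x := x - y  -- replace 1 occurrence(s) of x with (x - y)
  => ( x - y ) >= 2
stmt 5: x := z + 2  -- replace 1 occurrence(s) of x with (z + 2)
  => ( ( z + 2 ) - y ) >= 2
stmt 4: y := z + y  -- replace 1 occurrence(s) of y with (z + y)
  => ( ( z + 2 ) - ( z + y ) ) >= 2
stmt 3: x := z - x  -- replace 0 occurrence(s) of x with (z - x)
  => ( ( z + 2 ) - ( z + y ) ) >= 2
stmt 2: y := x * x  -- replace 1 occurrence(s) of y with (x * x)
  => ( ( z + 2 ) - ( z + ( x * x ) ) ) >= 2
stmt 1: z := z - x  -- replace 2 occurrence(s) of z with (z - x)
  => ( ( ( z - x ) + 2 ) - ( ( z - x ) + ( x * x ) ) ) >= 2

Answer: ( ( ( z - x ) + 2 ) - ( ( z - x ) + ( x * x ) ) ) >= 2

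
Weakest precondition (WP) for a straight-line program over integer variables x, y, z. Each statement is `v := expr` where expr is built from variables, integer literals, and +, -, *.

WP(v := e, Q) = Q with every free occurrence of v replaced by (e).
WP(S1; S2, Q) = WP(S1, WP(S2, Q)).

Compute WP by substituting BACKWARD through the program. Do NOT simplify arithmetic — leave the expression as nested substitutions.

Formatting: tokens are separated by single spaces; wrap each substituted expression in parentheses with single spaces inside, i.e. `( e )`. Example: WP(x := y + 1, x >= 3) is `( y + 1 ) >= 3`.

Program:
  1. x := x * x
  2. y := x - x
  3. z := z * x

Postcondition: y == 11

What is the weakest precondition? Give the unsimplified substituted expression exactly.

Answer: ( ( x * x ) - ( x * x ) ) == 11

Derivation:
post: y == 11
stmt 3: z := z * x  -- replace 0 occurrence(s) of z with (z * x)
  => y == 11
stmt 2: y := x - x  -- replace 1 occurrence(s) of y with (x - x)
  => ( x - x ) == 11
stmt 1: x := x * x  -- replace 2 occurrence(s) of x with (x * x)
  => ( ( x * x ) - ( x * x ) ) == 11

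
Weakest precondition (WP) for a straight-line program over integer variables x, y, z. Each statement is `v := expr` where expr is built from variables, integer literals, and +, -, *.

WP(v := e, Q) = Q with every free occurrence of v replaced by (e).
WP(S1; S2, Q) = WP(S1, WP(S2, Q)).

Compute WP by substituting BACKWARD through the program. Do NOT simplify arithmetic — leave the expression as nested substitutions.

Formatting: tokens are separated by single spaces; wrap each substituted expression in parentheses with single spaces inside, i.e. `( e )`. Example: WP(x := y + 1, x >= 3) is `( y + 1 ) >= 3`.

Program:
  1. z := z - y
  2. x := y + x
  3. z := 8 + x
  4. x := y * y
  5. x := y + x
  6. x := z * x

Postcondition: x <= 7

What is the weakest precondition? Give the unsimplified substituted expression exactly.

Answer: ( ( 8 + ( y + x ) ) * ( y + ( y * y ) ) ) <= 7

Derivation:
post: x <= 7
stmt 6: x := z * x  -- replace 1 occurrence(s) of x with (z * x)
  => ( z * x ) <= 7
stmt 5: x := y + x  -- replace 1 occurrence(s) of x with (y + x)
  => ( z * ( y + x ) ) <= 7
stmt 4: x := y * y  -- replace 1 occurrence(s) of x with (y * y)
  => ( z * ( y + ( y * y ) ) ) <= 7
stmt 3: z := 8 + x  -- replace 1 occurrence(s) of z with (8 + x)
  => ( ( 8 + x ) * ( y + ( y * y ) ) ) <= 7
stmt 2: x := y + x  -- replace 1 occurrence(s) of x with (y + x)
  => ( ( 8 + ( y + x ) ) * ( y + ( y * y ) ) ) <= 7
stmt 1: z := z - y  -- replace 0 occurrence(s) of z with (z - y)
  => ( ( 8 + ( y + x ) ) * ( y + ( y * y ) ) ) <= 7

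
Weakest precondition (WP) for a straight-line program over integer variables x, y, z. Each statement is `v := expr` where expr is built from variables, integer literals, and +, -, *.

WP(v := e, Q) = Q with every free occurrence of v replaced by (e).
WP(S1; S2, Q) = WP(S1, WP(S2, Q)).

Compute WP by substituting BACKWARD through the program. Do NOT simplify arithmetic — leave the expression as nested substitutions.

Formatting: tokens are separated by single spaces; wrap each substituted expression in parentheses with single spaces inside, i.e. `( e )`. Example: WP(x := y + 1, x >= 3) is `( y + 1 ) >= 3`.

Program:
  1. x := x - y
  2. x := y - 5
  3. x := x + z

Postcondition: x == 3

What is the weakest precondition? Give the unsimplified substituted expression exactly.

post: x == 3
stmt 3: x := x + z  -- replace 1 occurrence(s) of x with (x + z)
  => ( x + z ) == 3
stmt 2: x := y - 5  -- replace 1 occurrence(s) of x with (y - 5)
  => ( ( y - 5 ) + z ) == 3
stmt 1: x := x - y  -- replace 0 occurrence(s) of x with (x - y)
  => ( ( y - 5 ) + z ) == 3

Answer: ( ( y - 5 ) + z ) == 3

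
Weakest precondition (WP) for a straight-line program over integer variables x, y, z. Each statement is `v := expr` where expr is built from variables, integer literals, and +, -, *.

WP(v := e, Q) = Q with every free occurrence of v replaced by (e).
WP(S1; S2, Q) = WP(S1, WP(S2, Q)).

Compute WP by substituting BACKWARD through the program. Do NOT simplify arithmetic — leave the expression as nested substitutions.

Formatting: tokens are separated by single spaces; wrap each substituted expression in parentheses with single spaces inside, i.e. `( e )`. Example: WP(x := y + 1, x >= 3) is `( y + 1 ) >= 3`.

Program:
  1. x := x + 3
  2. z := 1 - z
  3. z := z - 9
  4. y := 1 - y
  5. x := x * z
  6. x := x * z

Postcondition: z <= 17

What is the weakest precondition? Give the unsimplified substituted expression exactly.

Answer: ( ( 1 - z ) - 9 ) <= 17

Derivation:
post: z <= 17
stmt 6: x := x * z  -- replace 0 occurrence(s) of x with (x * z)
  => z <= 17
stmt 5: x := x * z  -- replace 0 occurrence(s) of x with (x * z)
  => z <= 17
stmt 4: y := 1 - y  -- replace 0 occurrence(s) of y with (1 - y)
  => z <= 17
stmt 3: z := z - 9  -- replace 1 occurrence(s) of z with (z - 9)
  => ( z - 9 ) <= 17
stmt 2: z := 1 - z  -- replace 1 occurrence(s) of z with (1 - z)
  => ( ( 1 - z ) - 9 ) <= 17
stmt 1: x := x + 3  -- replace 0 occurrence(s) of x with (x + 3)
  => ( ( 1 - z ) - 9 ) <= 17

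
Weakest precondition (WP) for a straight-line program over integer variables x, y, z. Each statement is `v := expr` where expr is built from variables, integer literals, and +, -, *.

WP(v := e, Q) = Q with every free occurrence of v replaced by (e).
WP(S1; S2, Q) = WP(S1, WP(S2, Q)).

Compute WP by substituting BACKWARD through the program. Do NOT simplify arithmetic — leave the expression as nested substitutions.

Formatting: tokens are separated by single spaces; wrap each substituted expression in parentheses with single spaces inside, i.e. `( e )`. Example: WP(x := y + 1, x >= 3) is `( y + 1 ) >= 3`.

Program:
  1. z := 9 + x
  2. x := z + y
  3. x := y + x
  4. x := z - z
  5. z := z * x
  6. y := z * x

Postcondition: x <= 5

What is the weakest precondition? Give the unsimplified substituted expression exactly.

post: x <= 5
stmt 6: y := z * x  -- replace 0 occurrence(s) of y with (z * x)
  => x <= 5
stmt 5: z := z * x  -- replace 0 occurrence(s) of z with (z * x)
  => x <= 5
stmt 4: x := z - z  -- replace 1 occurrence(s) of x with (z - z)
  => ( z - z ) <= 5
stmt 3: x := y + x  -- replace 0 occurrence(s) of x with (y + x)
  => ( z - z ) <= 5
stmt 2: x := z + y  -- replace 0 occurrence(s) of x with (z + y)
  => ( z - z ) <= 5
stmt 1: z := 9 + x  -- replace 2 occurrence(s) of z with (9 + x)
  => ( ( 9 + x ) - ( 9 + x ) ) <= 5

Answer: ( ( 9 + x ) - ( 9 + x ) ) <= 5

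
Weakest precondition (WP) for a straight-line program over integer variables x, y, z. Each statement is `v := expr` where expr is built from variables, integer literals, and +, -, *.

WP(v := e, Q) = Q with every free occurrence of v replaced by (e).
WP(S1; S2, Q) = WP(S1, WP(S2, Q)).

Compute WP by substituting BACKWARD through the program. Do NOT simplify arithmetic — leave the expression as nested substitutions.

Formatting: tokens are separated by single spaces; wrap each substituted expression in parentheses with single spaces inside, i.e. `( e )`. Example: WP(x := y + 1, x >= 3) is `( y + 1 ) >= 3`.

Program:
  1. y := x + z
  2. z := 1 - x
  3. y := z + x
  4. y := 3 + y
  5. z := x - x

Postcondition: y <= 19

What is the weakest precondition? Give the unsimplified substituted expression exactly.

Answer: ( 3 + ( ( 1 - x ) + x ) ) <= 19

Derivation:
post: y <= 19
stmt 5: z := x - x  -- replace 0 occurrence(s) of z with (x - x)
  => y <= 19
stmt 4: y := 3 + y  -- replace 1 occurrence(s) of y with (3 + y)
  => ( 3 + y ) <= 19
stmt 3: y := z + x  -- replace 1 occurrence(s) of y with (z + x)
  => ( 3 + ( z + x ) ) <= 19
stmt 2: z := 1 - x  -- replace 1 occurrence(s) of z with (1 - x)
  => ( 3 + ( ( 1 - x ) + x ) ) <= 19
stmt 1: y := x + z  -- replace 0 occurrence(s) of y with (x + z)
  => ( 3 + ( ( 1 - x ) + x ) ) <= 19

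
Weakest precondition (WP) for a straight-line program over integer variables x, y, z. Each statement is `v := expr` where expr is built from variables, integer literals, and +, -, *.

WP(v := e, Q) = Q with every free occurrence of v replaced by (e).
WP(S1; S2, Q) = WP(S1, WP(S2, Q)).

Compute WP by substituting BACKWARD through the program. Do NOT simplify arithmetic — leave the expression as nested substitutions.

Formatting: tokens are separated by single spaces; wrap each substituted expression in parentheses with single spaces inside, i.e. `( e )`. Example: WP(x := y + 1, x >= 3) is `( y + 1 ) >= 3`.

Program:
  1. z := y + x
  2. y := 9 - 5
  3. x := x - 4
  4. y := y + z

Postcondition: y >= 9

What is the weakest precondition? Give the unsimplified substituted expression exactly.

post: y >= 9
stmt 4: y := y + z  -- replace 1 occurrence(s) of y with (y + z)
  => ( y + z ) >= 9
stmt 3: x := x - 4  -- replace 0 occurrence(s) of x with (x - 4)
  => ( y + z ) >= 9
stmt 2: y := 9 - 5  -- replace 1 occurrence(s) of y with (9 - 5)
  => ( ( 9 - 5 ) + z ) >= 9
stmt 1: z := y + x  -- replace 1 occurrence(s) of z with (y + x)
  => ( ( 9 - 5 ) + ( y + x ) ) >= 9

Answer: ( ( 9 - 5 ) + ( y + x ) ) >= 9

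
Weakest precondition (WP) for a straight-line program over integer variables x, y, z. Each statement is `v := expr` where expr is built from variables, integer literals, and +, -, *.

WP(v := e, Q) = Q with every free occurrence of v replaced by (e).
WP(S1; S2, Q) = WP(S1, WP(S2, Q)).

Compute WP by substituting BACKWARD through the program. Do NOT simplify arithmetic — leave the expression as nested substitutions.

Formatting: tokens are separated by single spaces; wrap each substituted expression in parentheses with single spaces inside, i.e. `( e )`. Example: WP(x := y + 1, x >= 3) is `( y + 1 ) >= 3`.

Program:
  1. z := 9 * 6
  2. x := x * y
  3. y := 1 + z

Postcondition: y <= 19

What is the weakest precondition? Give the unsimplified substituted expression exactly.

post: y <= 19
stmt 3: y := 1 + z  -- replace 1 occurrence(s) of y with (1 + z)
  => ( 1 + z ) <= 19
stmt 2: x := x * y  -- replace 0 occurrence(s) of x with (x * y)
  => ( 1 + z ) <= 19
stmt 1: z := 9 * 6  -- replace 1 occurrence(s) of z with (9 * 6)
  => ( 1 + ( 9 * 6 ) ) <= 19

Answer: ( 1 + ( 9 * 6 ) ) <= 19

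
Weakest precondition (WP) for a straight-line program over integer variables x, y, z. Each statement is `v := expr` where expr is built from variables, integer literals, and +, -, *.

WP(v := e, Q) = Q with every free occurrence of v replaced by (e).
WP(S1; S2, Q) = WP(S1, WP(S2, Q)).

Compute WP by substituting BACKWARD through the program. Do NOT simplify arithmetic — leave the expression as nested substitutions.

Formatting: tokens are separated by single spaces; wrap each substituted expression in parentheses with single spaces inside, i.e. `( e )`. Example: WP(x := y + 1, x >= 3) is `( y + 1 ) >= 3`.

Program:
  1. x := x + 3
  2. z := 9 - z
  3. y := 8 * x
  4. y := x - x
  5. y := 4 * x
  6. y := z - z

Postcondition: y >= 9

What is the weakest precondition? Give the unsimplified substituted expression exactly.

Answer: ( ( 9 - z ) - ( 9 - z ) ) >= 9

Derivation:
post: y >= 9
stmt 6: y := z - z  -- replace 1 occurrence(s) of y with (z - z)
  => ( z - z ) >= 9
stmt 5: y := 4 * x  -- replace 0 occurrence(s) of y with (4 * x)
  => ( z - z ) >= 9
stmt 4: y := x - x  -- replace 0 occurrence(s) of y with (x - x)
  => ( z - z ) >= 9
stmt 3: y := 8 * x  -- replace 0 occurrence(s) of y with (8 * x)
  => ( z - z ) >= 9
stmt 2: z := 9 - z  -- replace 2 occurrence(s) of z with (9 - z)
  => ( ( 9 - z ) - ( 9 - z ) ) >= 9
stmt 1: x := x + 3  -- replace 0 occurrence(s) of x with (x + 3)
  => ( ( 9 - z ) - ( 9 - z ) ) >= 9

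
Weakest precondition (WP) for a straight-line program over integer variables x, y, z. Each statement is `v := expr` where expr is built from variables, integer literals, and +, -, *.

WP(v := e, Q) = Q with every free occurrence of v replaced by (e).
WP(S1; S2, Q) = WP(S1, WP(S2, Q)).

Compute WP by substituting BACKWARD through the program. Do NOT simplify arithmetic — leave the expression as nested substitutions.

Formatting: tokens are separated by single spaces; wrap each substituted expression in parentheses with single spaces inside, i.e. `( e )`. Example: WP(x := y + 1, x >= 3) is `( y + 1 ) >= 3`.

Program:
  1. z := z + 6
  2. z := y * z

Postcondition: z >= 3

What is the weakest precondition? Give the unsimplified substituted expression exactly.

post: z >= 3
stmt 2: z := y * z  -- replace 1 occurrence(s) of z with (y * z)
  => ( y * z ) >= 3
stmt 1: z := z + 6  -- replace 1 occurrence(s) of z with (z + 6)
  => ( y * ( z + 6 ) ) >= 3

Answer: ( y * ( z + 6 ) ) >= 3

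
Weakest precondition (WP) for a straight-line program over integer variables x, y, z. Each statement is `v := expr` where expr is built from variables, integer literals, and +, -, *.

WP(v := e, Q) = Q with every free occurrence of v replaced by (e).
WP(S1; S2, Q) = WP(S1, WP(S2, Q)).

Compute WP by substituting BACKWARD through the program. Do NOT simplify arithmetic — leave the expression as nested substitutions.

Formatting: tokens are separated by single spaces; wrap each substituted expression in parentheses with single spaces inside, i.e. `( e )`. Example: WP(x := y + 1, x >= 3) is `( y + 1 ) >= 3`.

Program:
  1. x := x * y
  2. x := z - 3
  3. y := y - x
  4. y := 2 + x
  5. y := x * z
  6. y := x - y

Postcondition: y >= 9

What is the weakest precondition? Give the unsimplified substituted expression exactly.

Answer: ( ( z - 3 ) - ( ( z - 3 ) * z ) ) >= 9

Derivation:
post: y >= 9
stmt 6: y := x - y  -- replace 1 occurrence(s) of y with (x - y)
  => ( x - y ) >= 9
stmt 5: y := x * z  -- replace 1 occurrence(s) of y with (x * z)
  => ( x - ( x * z ) ) >= 9
stmt 4: y := 2 + x  -- replace 0 occurrence(s) of y with (2 + x)
  => ( x - ( x * z ) ) >= 9
stmt 3: y := y - x  -- replace 0 occurrence(s) of y with (y - x)
  => ( x - ( x * z ) ) >= 9
stmt 2: x := z - 3  -- replace 2 occurrence(s) of x with (z - 3)
  => ( ( z - 3 ) - ( ( z - 3 ) * z ) ) >= 9
stmt 1: x := x * y  -- replace 0 occurrence(s) of x with (x * y)
  => ( ( z - 3 ) - ( ( z - 3 ) * z ) ) >= 9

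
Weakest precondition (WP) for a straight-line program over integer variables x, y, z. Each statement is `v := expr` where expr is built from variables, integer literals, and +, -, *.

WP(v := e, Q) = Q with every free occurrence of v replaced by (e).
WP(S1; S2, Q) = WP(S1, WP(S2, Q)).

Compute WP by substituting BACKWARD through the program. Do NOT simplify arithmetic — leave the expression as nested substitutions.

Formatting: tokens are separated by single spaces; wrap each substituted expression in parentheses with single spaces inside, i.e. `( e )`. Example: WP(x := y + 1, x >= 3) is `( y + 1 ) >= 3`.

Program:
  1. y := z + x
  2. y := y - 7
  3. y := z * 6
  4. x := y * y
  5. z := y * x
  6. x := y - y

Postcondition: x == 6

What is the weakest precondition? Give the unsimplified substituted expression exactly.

post: x == 6
stmt 6: x := y - y  -- replace 1 occurrence(s) of x with (y - y)
  => ( y - y ) == 6
stmt 5: z := y * x  -- replace 0 occurrence(s) of z with (y * x)
  => ( y - y ) == 6
stmt 4: x := y * y  -- replace 0 occurrence(s) of x with (y * y)
  => ( y - y ) == 6
stmt 3: y := z * 6  -- replace 2 occurrence(s) of y with (z * 6)
  => ( ( z * 6 ) - ( z * 6 ) ) == 6
stmt 2: y := y - 7  -- replace 0 occurrence(s) of y with (y - 7)
  => ( ( z * 6 ) - ( z * 6 ) ) == 6
stmt 1: y := z + x  -- replace 0 occurrence(s) of y with (z + x)
  => ( ( z * 6 ) - ( z * 6 ) ) == 6

Answer: ( ( z * 6 ) - ( z * 6 ) ) == 6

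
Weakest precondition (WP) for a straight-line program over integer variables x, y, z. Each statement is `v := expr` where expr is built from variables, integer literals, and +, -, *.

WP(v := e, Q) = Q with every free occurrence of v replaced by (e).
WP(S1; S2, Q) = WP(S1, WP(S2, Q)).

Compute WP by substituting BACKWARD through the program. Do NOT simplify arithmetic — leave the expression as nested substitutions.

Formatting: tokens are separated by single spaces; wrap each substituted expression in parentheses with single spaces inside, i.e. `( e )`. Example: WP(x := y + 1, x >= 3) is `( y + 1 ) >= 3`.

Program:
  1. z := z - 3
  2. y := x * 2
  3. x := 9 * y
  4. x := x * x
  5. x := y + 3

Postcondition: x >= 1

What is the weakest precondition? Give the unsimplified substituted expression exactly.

Answer: ( ( x * 2 ) + 3 ) >= 1

Derivation:
post: x >= 1
stmt 5: x := y + 3  -- replace 1 occurrence(s) of x with (y + 3)
  => ( y + 3 ) >= 1
stmt 4: x := x * x  -- replace 0 occurrence(s) of x with (x * x)
  => ( y + 3 ) >= 1
stmt 3: x := 9 * y  -- replace 0 occurrence(s) of x with (9 * y)
  => ( y + 3 ) >= 1
stmt 2: y := x * 2  -- replace 1 occurrence(s) of y with (x * 2)
  => ( ( x * 2 ) + 3 ) >= 1
stmt 1: z := z - 3  -- replace 0 occurrence(s) of z with (z - 3)
  => ( ( x * 2 ) + 3 ) >= 1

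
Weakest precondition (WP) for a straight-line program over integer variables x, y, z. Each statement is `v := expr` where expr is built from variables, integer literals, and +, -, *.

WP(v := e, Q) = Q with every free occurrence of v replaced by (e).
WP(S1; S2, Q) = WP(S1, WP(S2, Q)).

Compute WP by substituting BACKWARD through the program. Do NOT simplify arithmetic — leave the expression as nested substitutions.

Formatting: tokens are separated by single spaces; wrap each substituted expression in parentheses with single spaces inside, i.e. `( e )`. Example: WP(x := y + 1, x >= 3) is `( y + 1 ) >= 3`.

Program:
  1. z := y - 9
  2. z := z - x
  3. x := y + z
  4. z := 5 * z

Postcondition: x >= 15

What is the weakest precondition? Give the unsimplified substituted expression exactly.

Answer: ( y + ( ( y - 9 ) - x ) ) >= 15

Derivation:
post: x >= 15
stmt 4: z := 5 * z  -- replace 0 occurrence(s) of z with (5 * z)
  => x >= 15
stmt 3: x := y + z  -- replace 1 occurrence(s) of x with (y + z)
  => ( y + z ) >= 15
stmt 2: z := z - x  -- replace 1 occurrence(s) of z with (z - x)
  => ( y + ( z - x ) ) >= 15
stmt 1: z := y - 9  -- replace 1 occurrence(s) of z with (y - 9)
  => ( y + ( ( y - 9 ) - x ) ) >= 15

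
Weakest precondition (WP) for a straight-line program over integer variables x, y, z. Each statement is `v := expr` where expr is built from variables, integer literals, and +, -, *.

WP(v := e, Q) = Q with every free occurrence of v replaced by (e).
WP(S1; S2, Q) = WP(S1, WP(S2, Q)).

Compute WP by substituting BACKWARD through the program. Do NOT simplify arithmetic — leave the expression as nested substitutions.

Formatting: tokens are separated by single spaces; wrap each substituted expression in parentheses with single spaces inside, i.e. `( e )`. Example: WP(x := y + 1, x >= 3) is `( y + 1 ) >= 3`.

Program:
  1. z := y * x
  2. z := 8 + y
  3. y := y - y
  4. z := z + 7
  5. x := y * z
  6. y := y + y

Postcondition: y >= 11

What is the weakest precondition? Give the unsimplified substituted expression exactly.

post: y >= 11
stmt 6: y := y + y  -- replace 1 occurrence(s) of y with (y + y)
  => ( y + y ) >= 11
stmt 5: x := y * z  -- replace 0 occurrence(s) of x with (y * z)
  => ( y + y ) >= 11
stmt 4: z := z + 7  -- replace 0 occurrence(s) of z with (z + 7)
  => ( y + y ) >= 11
stmt 3: y := y - y  -- replace 2 occurrence(s) of y with (y - y)
  => ( ( y - y ) + ( y - y ) ) >= 11
stmt 2: z := 8 + y  -- replace 0 occurrence(s) of z with (8 + y)
  => ( ( y - y ) + ( y - y ) ) >= 11
stmt 1: z := y * x  -- replace 0 occurrence(s) of z with (y * x)
  => ( ( y - y ) + ( y - y ) ) >= 11

Answer: ( ( y - y ) + ( y - y ) ) >= 11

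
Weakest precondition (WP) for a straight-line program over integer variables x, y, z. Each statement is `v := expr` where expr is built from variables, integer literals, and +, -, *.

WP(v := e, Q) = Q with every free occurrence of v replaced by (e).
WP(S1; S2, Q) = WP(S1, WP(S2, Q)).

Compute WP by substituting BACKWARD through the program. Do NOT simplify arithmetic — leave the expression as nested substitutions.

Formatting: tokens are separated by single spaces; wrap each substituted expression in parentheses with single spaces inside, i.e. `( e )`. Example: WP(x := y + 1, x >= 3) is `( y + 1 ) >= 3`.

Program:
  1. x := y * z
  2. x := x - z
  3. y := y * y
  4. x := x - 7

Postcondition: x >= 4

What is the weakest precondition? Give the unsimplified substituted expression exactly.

post: x >= 4
stmt 4: x := x - 7  -- replace 1 occurrence(s) of x with (x - 7)
  => ( x - 7 ) >= 4
stmt 3: y := y * y  -- replace 0 occurrence(s) of y with (y * y)
  => ( x - 7 ) >= 4
stmt 2: x := x - z  -- replace 1 occurrence(s) of x with (x - z)
  => ( ( x - z ) - 7 ) >= 4
stmt 1: x := y * z  -- replace 1 occurrence(s) of x with (y * z)
  => ( ( ( y * z ) - z ) - 7 ) >= 4

Answer: ( ( ( y * z ) - z ) - 7 ) >= 4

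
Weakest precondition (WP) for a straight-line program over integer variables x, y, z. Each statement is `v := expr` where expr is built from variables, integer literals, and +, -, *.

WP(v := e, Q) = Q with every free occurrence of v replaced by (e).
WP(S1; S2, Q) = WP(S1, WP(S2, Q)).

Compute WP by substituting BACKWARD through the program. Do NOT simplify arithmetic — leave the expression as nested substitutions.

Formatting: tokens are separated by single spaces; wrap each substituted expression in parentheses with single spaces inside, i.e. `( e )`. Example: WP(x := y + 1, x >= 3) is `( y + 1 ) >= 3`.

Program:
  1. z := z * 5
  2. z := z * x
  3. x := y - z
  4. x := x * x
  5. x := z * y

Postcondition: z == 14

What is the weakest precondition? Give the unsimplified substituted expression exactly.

post: z == 14
stmt 5: x := z * y  -- replace 0 occurrence(s) of x with (z * y)
  => z == 14
stmt 4: x := x * x  -- replace 0 occurrence(s) of x with (x * x)
  => z == 14
stmt 3: x := y - z  -- replace 0 occurrence(s) of x with (y - z)
  => z == 14
stmt 2: z := z * x  -- replace 1 occurrence(s) of z with (z * x)
  => ( z * x ) == 14
stmt 1: z := z * 5  -- replace 1 occurrence(s) of z with (z * 5)
  => ( ( z * 5 ) * x ) == 14

Answer: ( ( z * 5 ) * x ) == 14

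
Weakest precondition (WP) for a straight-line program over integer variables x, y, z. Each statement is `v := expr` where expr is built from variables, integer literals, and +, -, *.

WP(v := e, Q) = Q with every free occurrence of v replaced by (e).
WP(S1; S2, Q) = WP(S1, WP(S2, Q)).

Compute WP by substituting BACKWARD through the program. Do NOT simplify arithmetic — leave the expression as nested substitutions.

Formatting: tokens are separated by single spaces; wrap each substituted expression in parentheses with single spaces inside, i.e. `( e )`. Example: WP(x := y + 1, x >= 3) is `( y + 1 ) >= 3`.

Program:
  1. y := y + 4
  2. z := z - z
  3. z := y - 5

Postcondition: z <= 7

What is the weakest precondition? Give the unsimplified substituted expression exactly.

Answer: ( ( y + 4 ) - 5 ) <= 7

Derivation:
post: z <= 7
stmt 3: z := y - 5  -- replace 1 occurrence(s) of z with (y - 5)
  => ( y - 5 ) <= 7
stmt 2: z := z - z  -- replace 0 occurrence(s) of z with (z - z)
  => ( y - 5 ) <= 7
stmt 1: y := y + 4  -- replace 1 occurrence(s) of y with (y + 4)
  => ( ( y + 4 ) - 5 ) <= 7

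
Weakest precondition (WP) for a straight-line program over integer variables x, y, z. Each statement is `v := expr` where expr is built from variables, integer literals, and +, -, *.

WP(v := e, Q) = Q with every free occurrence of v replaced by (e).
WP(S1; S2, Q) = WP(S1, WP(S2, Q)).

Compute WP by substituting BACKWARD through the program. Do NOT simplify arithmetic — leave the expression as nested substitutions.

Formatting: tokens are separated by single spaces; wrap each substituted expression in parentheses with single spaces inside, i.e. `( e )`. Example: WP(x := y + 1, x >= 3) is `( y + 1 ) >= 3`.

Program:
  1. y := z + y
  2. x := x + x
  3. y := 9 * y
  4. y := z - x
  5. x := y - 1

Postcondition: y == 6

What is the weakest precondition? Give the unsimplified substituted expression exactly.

Answer: ( z - ( x + x ) ) == 6

Derivation:
post: y == 6
stmt 5: x := y - 1  -- replace 0 occurrence(s) of x with (y - 1)
  => y == 6
stmt 4: y := z - x  -- replace 1 occurrence(s) of y with (z - x)
  => ( z - x ) == 6
stmt 3: y := 9 * y  -- replace 0 occurrence(s) of y with (9 * y)
  => ( z - x ) == 6
stmt 2: x := x + x  -- replace 1 occurrence(s) of x with (x + x)
  => ( z - ( x + x ) ) == 6
stmt 1: y := z + y  -- replace 0 occurrence(s) of y with (z + y)
  => ( z - ( x + x ) ) == 6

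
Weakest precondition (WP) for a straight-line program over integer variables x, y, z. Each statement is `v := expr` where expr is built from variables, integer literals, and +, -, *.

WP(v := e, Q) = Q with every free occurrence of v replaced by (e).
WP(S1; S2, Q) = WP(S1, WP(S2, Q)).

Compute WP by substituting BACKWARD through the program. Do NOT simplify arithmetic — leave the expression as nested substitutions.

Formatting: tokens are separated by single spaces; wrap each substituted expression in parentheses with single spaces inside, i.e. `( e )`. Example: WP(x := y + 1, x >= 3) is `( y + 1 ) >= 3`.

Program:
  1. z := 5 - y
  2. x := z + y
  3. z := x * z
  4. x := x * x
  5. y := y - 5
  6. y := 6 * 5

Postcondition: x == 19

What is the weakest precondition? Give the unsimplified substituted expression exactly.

post: x == 19
stmt 6: y := 6 * 5  -- replace 0 occurrence(s) of y with (6 * 5)
  => x == 19
stmt 5: y := y - 5  -- replace 0 occurrence(s) of y with (y - 5)
  => x == 19
stmt 4: x := x * x  -- replace 1 occurrence(s) of x with (x * x)
  => ( x * x ) == 19
stmt 3: z := x * z  -- replace 0 occurrence(s) of z with (x * z)
  => ( x * x ) == 19
stmt 2: x := z + y  -- replace 2 occurrence(s) of x with (z + y)
  => ( ( z + y ) * ( z + y ) ) == 19
stmt 1: z := 5 - y  -- replace 2 occurrence(s) of z with (5 - y)
  => ( ( ( 5 - y ) + y ) * ( ( 5 - y ) + y ) ) == 19

Answer: ( ( ( 5 - y ) + y ) * ( ( 5 - y ) + y ) ) == 19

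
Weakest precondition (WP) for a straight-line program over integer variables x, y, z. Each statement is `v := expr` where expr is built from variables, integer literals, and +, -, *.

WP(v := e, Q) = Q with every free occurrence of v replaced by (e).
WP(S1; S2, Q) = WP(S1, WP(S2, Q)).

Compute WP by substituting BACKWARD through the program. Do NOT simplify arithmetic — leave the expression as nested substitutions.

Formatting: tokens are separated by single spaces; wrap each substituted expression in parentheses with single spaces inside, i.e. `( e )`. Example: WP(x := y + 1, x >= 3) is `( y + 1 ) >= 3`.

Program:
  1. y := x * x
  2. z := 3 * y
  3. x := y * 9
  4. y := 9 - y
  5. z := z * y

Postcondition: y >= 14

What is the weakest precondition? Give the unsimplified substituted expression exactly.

post: y >= 14
stmt 5: z := z * y  -- replace 0 occurrence(s) of z with (z * y)
  => y >= 14
stmt 4: y := 9 - y  -- replace 1 occurrence(s) of y with (9 - y)
  => ( 9 - y ) >= 14
stmt 3: x := y * 9  -- replace 0 occurrence(s) of x with (y * 9)
  => ( 9 - y ) >= 14
stmt 2: z := 3 * y  -- replace 0 occurrence(s) of z with (3 * y)
  => ( 9 - y ) >= 14
stmt 1: y := x * x  -- replace 1 occurrence(s) of y with (x * x)
  => ( 9 - ( x * x ) ) >= 14

Answer: ( 9 - ( x * x ) ) >= 14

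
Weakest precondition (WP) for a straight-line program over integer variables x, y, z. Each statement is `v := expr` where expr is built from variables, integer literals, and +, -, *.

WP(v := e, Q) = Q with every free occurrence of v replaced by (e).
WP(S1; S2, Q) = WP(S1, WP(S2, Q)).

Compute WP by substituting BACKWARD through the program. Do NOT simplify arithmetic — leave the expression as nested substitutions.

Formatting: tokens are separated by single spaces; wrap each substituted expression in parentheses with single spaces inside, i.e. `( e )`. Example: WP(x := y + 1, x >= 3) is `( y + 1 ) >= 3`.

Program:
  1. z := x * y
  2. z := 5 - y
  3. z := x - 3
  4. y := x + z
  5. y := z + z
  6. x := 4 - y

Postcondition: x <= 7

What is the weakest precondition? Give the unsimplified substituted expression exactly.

post: x <= 7
stmt 6: x := 4 - y  -- replace 1 occurrence(s) of x with (4 - y)
  => ( 4 - y ) <= 7
stmt 5: y := z + z  -- replace 1 occurrence(s) of y with (z + z)
  => ( 4 - ( z + z ) ) <= 7
stmt 4: y := x + z  -- replace 0 occurrence(s) of y with (x + z)
  => ( 4 - ( z + z ) ) <= 7
stmt 3: z := x - 3  -- replace 2 occurrence(s) of z with (x - 3)
  => ( 4 - ( ( x - 3 ) + ( x - 3 ) ) ) <= 7
stmt 2: z := 5 - y  -- replace 0 occurrence(s) of z with (5 - y)
  => ( 4 - ( ( x - 3 ) + ( x - 3 ) ) ) <= 7
stmt 1: z := x * y  -- replace 0 occurrence(s) of z with (x * y)
  => ( 4 - ( ( x - 3 ) + ( x - 3 ) ) ) <= 7

Answer: ( 4 - ( ( x - 3 ) + ( x - 3 ) ) ) <= 7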